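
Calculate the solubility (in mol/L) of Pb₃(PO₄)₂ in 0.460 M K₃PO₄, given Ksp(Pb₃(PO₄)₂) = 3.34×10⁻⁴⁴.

1.80×10⁻¹⁵ M

Pb₃(PO₄)₂(s) ⇌ 3 Pb²⁺(aq) + 2 PO₄³⁻(aq)
With PO₄³⁻ already at 0.460 M and s small, take [PO₄³⁻] ≈ 0.460 M and [Pb²⁺] = 3s.
Ksp = [Pb²⁺]^3[PO₄³⁻]^2 = (3s)^3(0.460)^2
(3s)^3 = 3.34×10⁻⁴⁴ / (0.460)^2 = 1.58×10⁻⁴³
s = 1.80×10⁻¹⁵ M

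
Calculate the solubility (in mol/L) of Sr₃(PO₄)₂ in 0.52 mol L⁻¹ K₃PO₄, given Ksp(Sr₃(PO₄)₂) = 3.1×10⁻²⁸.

3.5×10⁻¹⁰ M

Sr₃(PO₄)₂(s) ⇌ 3 Sr²⁺(aq) + 2 PO₄³⁻(aq)
Let s be the solubility of Sr₃(PO₄)₂ here. The common ion gives [PO₄³⁻] ≈ 0.52 mol L⁻¹, and [Sr²⁺] = 3s.
Ksp = [Sr²⁺]^3[PO₄³⁻]^2 = (3s)^3(0.52)^2
(3s)^3 = 3.1×10⁻²⁸ / (0.52)^2 = 1.1×10⁻²⁷
s = 3.5×10⁻¹⁰ mol L⁻¹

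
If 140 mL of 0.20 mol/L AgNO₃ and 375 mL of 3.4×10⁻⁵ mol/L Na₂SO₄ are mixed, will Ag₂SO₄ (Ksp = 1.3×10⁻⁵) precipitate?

No

The combined volume is 515 mL.
[Ag⁺] = (0.20)(140)/515 = 5.4×10⁻² mol/L
[SO₄²⁻] = (3.4×10⁻⁵)(375)/515 = 2.5×10⁻⁵ mol/L
Q = [Ag⁺]^2[SO₄²⁻] = 7.3×10⁻⁸
Q = 7.3×10⁻⁸ < Ksp = 1.3×10⁻⁵, so the solution is unsaturated and no precipitate forms.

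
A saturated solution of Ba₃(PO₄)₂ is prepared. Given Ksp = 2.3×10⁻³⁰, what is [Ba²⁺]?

Ba₃(PO₄)₂(s) ⇌ 3 Ba²⁺(aq) + 2 PO₄³⁻(aq)
If s mol/L of Ba₃(PO₄)₂ dissolves, [Ba²⁺] = 3s and [PO₄³⁻] = 2s.
Ksp = [Ba²⁺]^3[PO₄³⁻]^2 = (3s)^3 · (2s)^2 = 108s^5 = 2.3×10⁻³⁰
s = 4.6×10⁻⁷ mol L⁻¹
[Ba²⁺] = 3s = 1.4×10⁻⁶ mol L⁻¹

1.4×10⁻⁶ M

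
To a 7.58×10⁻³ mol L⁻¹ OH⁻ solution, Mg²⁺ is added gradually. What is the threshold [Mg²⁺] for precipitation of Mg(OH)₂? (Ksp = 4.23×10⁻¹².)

7.36×10⁻⁸ M

The threshold for precipitation is Q = Ksp.
Mg(OH)₂(s) ⇌ Mg²⁺(aq) + 2 OH⁻(aq)
Ksp = [Mg²⁺][OH⁻]^2 = [Mg²⁺](7.58×10⁻³)^2
[Mg²⁺] = 4.23×10⁻¹² / (7.58×10⁻³)^2 = 7.36×10⁻⁸
[Mg²⁺] = 7.36×10⁻⁸ mol L⁻¹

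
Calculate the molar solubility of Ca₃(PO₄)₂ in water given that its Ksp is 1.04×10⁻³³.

9.92×10⁻⁸ M

Ca₃(PO₄)₂(s) ⇌ 3 Ca²⁺(aq) + 2 PO₄³⁻(aq)
For each mole of Ca₃(PO₄)₂ that dissolves per liter, [Ca²⁺] = 3s and [PO₄³⁻] = 2s; let s denote this solubility.
Ksp = [Ca²⁺]^3[PO₄³⁻]^2 = (3s)^3 · (2s)^2 = 108s^5
108s^5 = 1.04×10⁻³³  ⇒  s^5 = 9.63×10⁻³⁶
s = (9.63×10⁻³⁶)^(1/5) = 9.92×10⁻⁸ mol L⁻¹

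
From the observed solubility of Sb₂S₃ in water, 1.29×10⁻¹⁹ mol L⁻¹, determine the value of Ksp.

Ksp = 3.86×10⁻⁹³

Sb₂S₃(s) ⇌ 2 Sb³⁺(aq) + 3 S²⁻(aq)
With molar solubility s: [Sb³⁺] = 2s, [S²⁻] = 3s.
Ksp = [Sb³⁺]^2[S²⁻]^3 = (2s)^2 · (3s)^3 = 108s^5
Ksp = 108 × (1.29×10⁻¹⁹)^5 = 3.86×10⁻⁹³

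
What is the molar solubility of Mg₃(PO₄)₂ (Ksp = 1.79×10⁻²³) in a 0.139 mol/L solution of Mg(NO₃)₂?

4.08×10⁻¹¹ M

Mg₃(PO₄)₂(s) ⇌ 3 Mg²⁺(aq) + 2 PO₄³⁻(aq)
Mg²⁺ is already present at 0.139 mol/L. If s mol/L of Mg₃(PO₄)₂ dissolves, [PO₄³⁻] = 2s while [Mg²⁺] ≈ 0.139 mol/L.
Ksp = [Mg²⁺]^3[PO₄³⁻]^2 = (0.139)^3(2s)^2
(2s)^2 = 1.79×10⁻²³ / (0.139)^3 = 6.67×10⁻²¹
s = 4.08×10⁻¹¹ mol/L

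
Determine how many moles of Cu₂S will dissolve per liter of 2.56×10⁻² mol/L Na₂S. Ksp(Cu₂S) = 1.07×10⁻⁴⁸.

3.23×10⁻²⁴ M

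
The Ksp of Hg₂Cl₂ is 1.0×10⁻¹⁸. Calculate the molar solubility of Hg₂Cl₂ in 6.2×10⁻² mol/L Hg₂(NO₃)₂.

Hg₂Cl₂(s) ⇌ Hg₂²⁺(aq) + 2 Cl⁻(aq)
Hg₂²⁺ is already present at 6.2×10⁻² mol/L. If s mol/L of Hg₂Cl₂ dissolves, [Cl⁻] = 2s while [Hg₂²⁺] ≈ 6.2×10⁻² mol/L.
Ksp = [Hg₂²⁺][Cl⁻]^2 = (6.2×10⁻²)(2s)^2
(2s)^2 = 1.0×10⁻¹⁸ / (6.2×10⁻²) = 1.6×10⁻¹⁷
s = 2.0×10⁻⁹ mol/L

2.0×10⁻⁹ M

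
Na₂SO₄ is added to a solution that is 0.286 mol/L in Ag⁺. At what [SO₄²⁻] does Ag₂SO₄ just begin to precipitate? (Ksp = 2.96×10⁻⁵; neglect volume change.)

3.62×10⁻⁴ M

The threshold for precipitation is Q = Ksp.
Ag₂SO₄(s) ⇌ 2 Ag⁺(aq) + SO₄²⁻(aq)
Ksp = [Ag⁺]^2[SO₄²⁻] = [SO₄²⁻](0.286)^2
[SO₄²⁻] = 2.96×10⁻⁵ / (0.286)^2 = 3.62×10⁻⁴
[SO₄²⁻] = 3.62×10⁻⁴ mol/L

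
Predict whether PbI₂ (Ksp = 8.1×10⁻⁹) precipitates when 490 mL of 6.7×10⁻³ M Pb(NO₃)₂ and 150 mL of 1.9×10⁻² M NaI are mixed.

Total volume after mixing = 490 + 150 = 640 mL.
[Pb²⁺] = (6.7×10⁻³)(490)/640 = 5.1×10⁻³ M
[I⁻] = (1.9×10⁻²)(150)/640 = 4.5×10⁻³ M
Q = [Pb²⁺][I⁻]^2 = 1.0×10⁻⁷
Q = 1.0×10⁻⁷ > Ksp = 8.1×10⁻⁹, so the solution is supersaturated and PbI₂ precipitates.

Yes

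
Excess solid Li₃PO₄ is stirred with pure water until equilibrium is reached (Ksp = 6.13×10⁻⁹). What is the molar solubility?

3.88×10⁻³ M

Li₃PO₄(s) ⇌ 3 Li⁺(aq) + PO₄³⁻(aq)
With molar solubility s: [Li⁺] = 3s, [PO₄³⁻] = s.
Ksp = [Li⁺]^3[PO₄³⁻] = (3s)^3 · s = 27s^4
27s^4 = 6.13×10⁻⁹  ⇒  s^4 = 2.27×10⁻¹⁰
s = 3.88×10⁻³ mol/L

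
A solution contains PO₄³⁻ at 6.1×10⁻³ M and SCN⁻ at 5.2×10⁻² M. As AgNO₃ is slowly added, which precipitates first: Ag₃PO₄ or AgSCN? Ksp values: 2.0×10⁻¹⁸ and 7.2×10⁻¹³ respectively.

AgSCN

A salt starts to precipitate once the ion product Q reaches its Ksp.
For Ag₃PO₄: [Ag⁺] = (Ksp/[PO₄³⁻])^(1/3) = 6.9×10⁻⁶ M
For AgSCN: [Ag⁺] = (Ksp/[SCN⁻]) = 1.4×10⁻¹¹ M
AgSCN requires the lower [Ag⁺], so it precipitates first.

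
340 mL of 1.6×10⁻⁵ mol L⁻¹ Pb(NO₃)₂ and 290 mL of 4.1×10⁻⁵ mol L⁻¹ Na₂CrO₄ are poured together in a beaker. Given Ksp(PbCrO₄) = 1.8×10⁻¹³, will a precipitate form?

Yes

After mixing, V = 340 mL + 290 mL = 630 mL.
[Pb²⁺] = (1.6×10⁻⁵)(340)/630 = 8.6×10⁻⁶ mol L⁻¹
[CrO₄²⁻] = (4.1×10⁻⁵)(290)/630 = 1.9×10⁻⁵ mol L⁻¹
Q = [Pb²⁺][CrO₄²⁻] = 1.6×10⁻¹⁰
Q = 1.6×10⁻¹⁰ > Ksp = 1.8×10⁻¹³, so the solution is supersaturated and PbCrO₄ precipitates.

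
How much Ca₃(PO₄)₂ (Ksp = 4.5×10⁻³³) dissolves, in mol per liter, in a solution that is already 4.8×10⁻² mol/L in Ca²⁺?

Ca₃(PO₄)₂(s) ⇌ 3 Ca²⁺(aq) + 2 PO₄³⁻(aq)
Let s be the solubility of Ca₃(PO₄)₂ here. The common ion gives [Ca²⁺] ≈ 4.8×10⁻² mol/L, and [PO₄³⁻] = 2s.
Ksp = [Ca²⁺]^3[PO₄³⁻]^2 = (4.8×10⁻²)^3(2s)^2
(2s)^2 = 4.5×10⁻³³ / (4.8×10⁻²)^3 = 4.1×10⁻²⁹
s = 3.2×10⁻¹⁵ mol/L

3.2×10⁻¹⁵ M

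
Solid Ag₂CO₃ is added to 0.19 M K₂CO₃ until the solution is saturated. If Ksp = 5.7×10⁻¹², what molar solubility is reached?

2.7×10⁻⁶ M

Ag₂CO₃(s) ⇌ 2 Ag⁺(aq) + CO₃²⁻(aq)
The solution already contains CO₃²⁻ at 0.19 M. Let s be the molar solubility of Ag₂CO₃.
[CO₃²⁻] ≈ 0.19 M (common ion dominates); [Ag⁺] = 2s.
Ksp = [Ag⁺]^2[CO₃²⁻] = (2s)^2(0.19)
(2s)^2 = 5.7×10⁻¹² / (0.19) = 3.0×10⁻¹¹
s = 2.7×10⁻⁶ M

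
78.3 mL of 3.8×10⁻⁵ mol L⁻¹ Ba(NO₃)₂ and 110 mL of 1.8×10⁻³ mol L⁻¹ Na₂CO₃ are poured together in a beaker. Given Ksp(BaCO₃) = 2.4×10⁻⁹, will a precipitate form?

Yes

After mixing, V = 78.3 mL + 110 mL = 188.3 mL.
[Ba²⁺] = (3.8×10⁻⁵)(78.3)/188.3 = 1.6×10⁻⁵ mol L⁻¹
[CO₃²⁻] = (1.8×10⁻³)(110)/188.3 = 1.1×10⁻³ mol L⁻¹
Q = [Ba²⁺][CO₃²⁻] = 1.7×10⁻⁸
Q = 1.7×10⁻⁸ > Ksp = 2.4×10⁻⁹, so the solution is supersaturated and BaCO₃ precipitates.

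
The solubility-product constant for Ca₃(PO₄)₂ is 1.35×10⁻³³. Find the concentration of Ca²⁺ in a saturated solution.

3.14×10⁻⁷ M

Ca₃(PO₄)₂(s) ⇌ 3 Ca²⁺(aq) + 2 PO₄³⁻(aq)
With molar solubility s: [Ca²⁺] = 3s, [PO₄³⁻] = 2s.
Ksp = [Ca²⁺]^3[PO₄³⁻]^2 = (3s)^3 · (2s)^2 = 108s^5 = 1.35×10⁻³³
s = 1.05×10⁻⁷ M
[Ca²⁺] = 3s = 3.14×10⁻⁷ M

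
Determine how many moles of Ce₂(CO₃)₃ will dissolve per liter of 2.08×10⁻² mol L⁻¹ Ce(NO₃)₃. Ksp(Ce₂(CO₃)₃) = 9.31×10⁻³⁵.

2.00×10⁻¹¹ M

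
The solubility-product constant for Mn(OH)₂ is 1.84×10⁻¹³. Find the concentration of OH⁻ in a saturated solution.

7.17×10⁻⁵ M

Mn(OH)₂(s) ⇌ Mn²⁺(aq) + 2 OH⁻(aq)
For each mole of Mn(OH)₂ that dissolves per liter, [Mn²⁺] = s and [OH⁻] = 2s; let s denote this solubility.
Ksp = [Mn²⁺][OH⁻]^2 = s · (2s)^2 = 4s^3 = 1.84×10⁻¹³
s = 3.58×10⁻⁵ mol L⁻¹
[OH⁻] = 2s = 7.17×10⁻⁵ mol L⁻¹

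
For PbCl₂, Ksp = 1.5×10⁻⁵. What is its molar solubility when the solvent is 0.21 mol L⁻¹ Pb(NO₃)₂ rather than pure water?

PbCl₂(s) ⇌ Pb²⁺(aq) + 2 Cl⁻(aq)
With Pb²⁺ already at 0.21 mol L⁻¹ and s small, take [Pb²⁺] ≈ 0.21 mol L⁻¹ and [Cl⁻] = 2s.
Ksp = [Pb²⁺][Cl⁻]^2 = (0.21)(2s)^2
(2s)^2 = 1.5×10⁻⁵ / (0.21) = 7.1×10⁻⁵
s = 4.2×10⁻³ mol L⁻¹

4.2×10⁻³ M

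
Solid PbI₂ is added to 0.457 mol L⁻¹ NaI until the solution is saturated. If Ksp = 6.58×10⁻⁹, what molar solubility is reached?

PbI₂(s) ⇌ Pb²⁺(aq) + 2 I⁻(aq)
Let s be the solubility of PbI₂ here. The common ion gives [I⁻] ≈ 0.457 mol L⁻¹, and [Pb²⁺] = s.
Ksp = [Pb²⁺][I⁻]^2 = s(0.457)^2
s = 6.58×10⁻⁹ / (0.457)^2 = 3.15×10⁻⁸
s = 3.15×10⁻⁸ mol L⁻¹

3.15×10⁻⁸ M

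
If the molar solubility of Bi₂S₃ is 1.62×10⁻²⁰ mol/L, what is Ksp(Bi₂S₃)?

Ksp = 1.21×10⁻⁹⁷

Bi₂S₃(s) ⇌ 2 Bi³⁺(aq) + 3 S²⁻(aq)
With molar solubility s: [Bi³⁺] = 2s, [S²⁻] = 3s.
Ksp = [Bi³⁺]^2[S²⁻]^3 = (2s)^2 · (3s)^3 = 108s^5
Ksp = 108 × (1.62×10⁻²⁰)^5 = 1.21×10⁻⁹⁷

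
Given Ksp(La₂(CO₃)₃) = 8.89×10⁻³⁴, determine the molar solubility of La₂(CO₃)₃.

9.62×10⁻⁸ M

La₂(CO₃)₃(s) ⇌ 2 La³⁺(aq) + 3 CO₃²⁻(aq)
For each mole of La₂(CO₃)₃ that dissolves per liter, [La³⁺] = 2s and [CO₃²⁻] = 3s; let s denote this solubility.
Ksp = [La³⁺]^2[CO₃²⁻]^3 = (2s)^2 · (3s)^3 = 108s^5
108s^5 = 8.89×10⁻³⁴  ⇒  s^5 = 8.23×10⁻³⁶
Taking the 5th root, s = 9.62×10⁻⁸ M.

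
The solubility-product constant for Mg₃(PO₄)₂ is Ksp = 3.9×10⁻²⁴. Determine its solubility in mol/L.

Mg₃(PO₄)₂(s) ⇌ 3 Mg²⁺(aq) + 2 PO₄³⁻(aq)
Let s be the molar solubility. Then [Mg²⁺] = 3s and [PO₄³⁻] = 2s.
Ksp = [Mg²⁺]^3[PO₄³⁻]^2 = (3s)^3 · (2s)^2 = 108s^5
108s^5 = 3.9×10⁻²⁴  ⇒  s^5 = 3.6×10⁻²⁶
Taking the 5th root, s = 8.2×10⁻⁶ mol/L.

8.2×10⁻⁶ M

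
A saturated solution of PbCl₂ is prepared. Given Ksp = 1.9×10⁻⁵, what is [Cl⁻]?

3.4×10⁻² M

PbCl₂(s) ⇌ Pb²⁺(aq) + 2 Cl⁻(aq)
For each mole of PbCl₂ that dissolves per liter, [Pb²⁺] = s and [Cl⁻] = 2s; let s denote this solubility.
Ksp = [Pb²⁺][Cl⁻]^2 = s · (2s)^2 = 4s^3 = 1.9×10⁻⁵
s = 1.7×10⁻² mol/L
[Cl⁻] = 2s = 3.4×10⁻² mol/L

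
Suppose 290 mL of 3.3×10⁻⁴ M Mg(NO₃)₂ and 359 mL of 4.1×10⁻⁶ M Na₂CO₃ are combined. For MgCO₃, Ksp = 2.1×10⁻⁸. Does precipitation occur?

After mixing, V = 290 mL + 359 mL = 649 mL.
[Mg²⁺] = (3.3×10⁻⁴)(290)/649 = 1.5×10⁻⁴ M
[CO₃²⁻] = (4.1×10⁻⁶)(359)/649 = 2.3×10⁻⁶ M
Q = [Mg²⁺][CO₃²⁻] = 3.3×10⁻¹⁰
Q = 3.3×10⁻¹⁰ < Ksp = 2.1×10⁻⁸, so the solution is unsaturated and no precipitate forms.

No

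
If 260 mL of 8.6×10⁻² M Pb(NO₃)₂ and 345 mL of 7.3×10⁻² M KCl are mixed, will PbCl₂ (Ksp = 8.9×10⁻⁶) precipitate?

Total volume after mixing = 260 + 345 = 605 mL.
[Pb²⁺] = (8.6×10⁻²)(260)/605 = 3.7×10⁻² M
[Cl⁻] = (7.3×10⁻²)(345)/605 = 4.2×10⁻² M
Q = [Pb²⁺][Cl⁻]^2 = 6.4×10⁻⁵
Because Q > Ksp (6.4×10⁻⁵ vs 8.9×10⁻⁶), a precipitate of PbCl₂ forms.

Yes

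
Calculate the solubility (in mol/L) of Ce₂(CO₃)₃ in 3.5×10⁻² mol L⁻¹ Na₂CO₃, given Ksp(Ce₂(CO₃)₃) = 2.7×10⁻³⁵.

Ce₂(CO₃)₃(s) ⇌ 2 Ce³⁺(aq) + 3 CO₃²⁻(aq)
Let s be the solubility of Ce₂(CO₃)₃ here. The common ion gives [CO₃²⁻] ≈ 3.5×10⁻² mol L⁻¹, and [Ce³⁺] = 2s.
Ksp = [Ce³⁺]^2[CO₃²⁻]^3 = (2s)^2(3.5×10⁻²)^3
(2s)^2 = 2.7×10⁻³⁵ / (3.5×10⁻²)^3 = 6.3×10⁻³¹
s = 4.0×10⁻¹⁶ mol L⁻¹

4.0×10⁻¹⁶ M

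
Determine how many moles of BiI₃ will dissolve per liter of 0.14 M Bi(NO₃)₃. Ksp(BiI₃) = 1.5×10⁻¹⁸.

BiI₃(s) ⇌ Bi³⁺(aq) + 3 I⁻(aq)
Let s be the solubility of BiI₃ here. The common ion gives [Bi³⁺] ≈ 0.14 M, and [I⁻] = 3s.
Ksp = [Bi³⁺][I⁻]^3 = (0.14)(3s)^3
(3s)^3 = 1.5×10⁻¹⁸ / (0.14) = 1.1×10⁻¹⁷
s = 7.3×10⁻⁷ M

7.3×10⁻⁷ M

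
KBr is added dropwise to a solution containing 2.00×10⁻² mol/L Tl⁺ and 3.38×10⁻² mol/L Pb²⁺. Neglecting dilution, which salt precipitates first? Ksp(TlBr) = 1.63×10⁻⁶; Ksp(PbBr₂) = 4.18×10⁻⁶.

Precipitation of each salt begins when its ion product equals Ksp.
For TlBr: [Br⁻] = (Ksp/[Tl⁺]) = 8.15×10⁻⁵ mol/L
For PbBr₂: [Br⁻] = (Ksp/[Pb²⁺])^(1/2) = 1.11×10⁻² mol/L
The smaller threshold [Br⁻] is reached first, so TlBr precipitates first.

TlBr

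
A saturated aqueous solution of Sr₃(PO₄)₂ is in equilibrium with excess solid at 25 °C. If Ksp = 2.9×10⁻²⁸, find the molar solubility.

1.2×10⁻⁶ M

Sr₃(PO₄)₂(s) ⇌ 3 Sr²⁺(aq) + 2 PO₄³⁻(aq)
Let s be the molar solubility. Then [Sr²⁺] = 3s and [PO₄³⁻] = 2s.
Ksp = [Sr²⁺]^3[PO₄³⁻]^2 = (3s)^3 · (2s)^2 = 108s^5
108s^5 = 2.9×10⁻²⁸  ⇒  s^5 = 2.7×10⁻³⁰
s = (2.7×10⁻³⁰)^(1/5) = 1.2×10⁻⁶ mol/L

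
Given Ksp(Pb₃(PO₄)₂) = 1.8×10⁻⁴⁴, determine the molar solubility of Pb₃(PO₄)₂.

Pb₃(PO₄)₂(s) ⇌ 3 Pb²⁺(aq) + 2 PO₄³⁻(aq)
For each mole of Pb₃(PO₄)₂ that dissolves per liter, [Pb²⁺] = 3s and [PO₄³⁻] = 2s; let s denote this solubility.
Ksp = [Pb²⁺]^3[PO₄³⁻]^2 = (3s)^3 · (2s)^2 = 108s^5
108s^5 = 1.8×10⁻⁴⁴  ⇒  s^5 = 1.7×10⁻⁴⁶
s = 7.0×10⁻¹⁰ mol/L

7.0×10⁻¹⁰ M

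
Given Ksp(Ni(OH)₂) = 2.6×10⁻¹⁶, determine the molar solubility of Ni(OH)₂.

Ni(OH)₂(s) ⇌ Ni²⁺(aq) + 2 OH⁻(aq)
With molar solubility s: [Ni²⁺] = s, [OH⁻] = 2s.
Ksp = [Ni²⁺][OH⁻]^2 = s · (2s)^2 = 4s^3
4s^3 = 2.6×10⁻¹⁶  ⇒  s^3 = 6.5×10⁻¹⁷
s = 4.0×10⁻⁶ M

4.0×10⁻⁶ M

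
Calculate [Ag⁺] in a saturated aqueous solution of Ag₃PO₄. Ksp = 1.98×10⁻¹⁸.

Ag₃PO₄(s) ⇌ 3 Ag⁺(aq) + PO₄³⁻(aq)
With molar solubility s: [Ag⁺] = 3s, [PO₄³⁻] = s.
Ksp = [Ag⁺]^3[PO₄³⁻] = (3s)^3 · s = 27s^4 = 1.98×10⁻¹⁸
s = 1.65×10⁻⁵ mol L⁻¹
[Ag⁺] = 3s = 4.94×10⁻⁵ mol L⁻¹

4.94×10⁻⁵ M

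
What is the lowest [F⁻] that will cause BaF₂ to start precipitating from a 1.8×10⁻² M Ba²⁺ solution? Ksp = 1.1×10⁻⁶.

The threshold for precipitation is Q = Ksp.
BaF₂(s) ⇌ Ba²⁺(aq) + 2 F⁻(aq)
Ksp = [Ba²⁺][F⁻]^2 = [F⁻]^2(1.8×10⁻²)
[F⁻]^2 = 1.1×10⁻⁶ / (1.8×10⁻²) = 6.1×10⁻⁵
[F⁻] = 7.8×10⁻³ M

7.8×10⁻³ M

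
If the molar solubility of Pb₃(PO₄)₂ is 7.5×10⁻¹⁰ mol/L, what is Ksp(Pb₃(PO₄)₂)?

Pb₃(PO₄)₂(s) ⇌ 3 Pb²⁺(aq) + 2 PO₄³⁻(aq)
For each mole of Pb₃(PO₄)₂ that dissolves per liter, [Pb²⁺] = 3s and [PO₄³⁻] = 2s; let s denote this solubility.
Ksp = [Pb²⁺]^3[PO₄³⁻]^2 = (3s)^3 · (2s)^2 = 108s^5
Ksp = 108 × (7.5×10⁻¹⁰)^5 = 2.6×10⁻⁴⁴

Ksp = 2.6×10⁻⁴⁴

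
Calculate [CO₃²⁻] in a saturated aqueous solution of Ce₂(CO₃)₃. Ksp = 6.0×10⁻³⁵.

Ce₂(CO₃)₃(s) ⇌ 2 Ce³⁺(aq) + 3 CO₃²⁻(aq)
If s mol/L of Ce₂(CO₃)₃ dissolves, [Ce³⁺] = 2s and [CO₃²⁻] = 3s.
Ksp = [Ce³⁺]^2[CO₃²⁻]^3 = (2s)^2 · (3s)^3 = 108s^5 = 6.0×10⁻³⁵
s = 5.6×10⁻⁸ M
[CO₃²⁻] = 3s = 1.7×10⁻⁷ M

1.7×10⁻⁷ M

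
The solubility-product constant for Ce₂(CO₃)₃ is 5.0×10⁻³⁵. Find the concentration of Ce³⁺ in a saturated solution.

Ce₂(CO₃)₃(s) ⇌ 2 Ce³⁺(aq) + 3 CO₃²⁻(aq)
Call the molar solubility s, so that [Ce³⁺] = 2s and [CO₃²⁻] = 3s.
Ksp = [Ce³⁺]^2[CO₃²⁻]^3 = (2s)^2 · (3s)^3 = 108s^5 = 5.0×10⁻³⁵
s = 5.4×10⁻⁸ M
[Ce³⁺] = 2s = 1.1×10⁻⁷ M

1.1×10⁻⁷ M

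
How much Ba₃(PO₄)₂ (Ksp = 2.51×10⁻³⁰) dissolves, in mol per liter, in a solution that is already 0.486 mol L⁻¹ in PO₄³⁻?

7.33×10⁻¹¹ M

Ba₃(PO₄)₂(s) ⇌ 3 Ba²⁺(aq) + 2 PO₄³⁻(aq)
With PO₄³⁻ already at 0.486 mol L⁻¹ and s small, take [PO₄³⁻] ≈ 0.486 mol L⁻¹ and [Ba²⁺] = 3s.
Ksp = [Ba²⁺]^3[PO₄³⁻]^2 = (3s)^3(0.486)^2
(3s)^3 = 2.51×10⁻³⁰ / (0.486)^2 = 1.06×10⁻²⁹
s = 7.33×10⁻¹¹ mol L⁻¹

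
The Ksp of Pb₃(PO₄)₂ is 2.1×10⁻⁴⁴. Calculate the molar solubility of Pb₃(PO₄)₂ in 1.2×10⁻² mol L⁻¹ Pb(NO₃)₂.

5.5×10⁻²⁰ M

Pb₃(PO₄)₂(s) ⇌ 3 Pb²⁺(aq) + 2 PO₄³⁻(aq)
Let s be the solubility of Pb₃(PO₄)₂ here. The common ion gives [Pb²⁺] ≈ 1.2×10⁻² mol L⁻¹, and [PO₄³⁻] = 2s.
Ksp = [Pb²⁺]^3[PO₄³⁻]^2 = (1.2×10⁻²)^3(2s)^2
(2s)^2 = 2.1×10⁻⁴⁴ / (1.2×10⁻²)^3 = 1.2×10⁻³⁸
s = 5.5×10⁻²⁰ mol L⁻¹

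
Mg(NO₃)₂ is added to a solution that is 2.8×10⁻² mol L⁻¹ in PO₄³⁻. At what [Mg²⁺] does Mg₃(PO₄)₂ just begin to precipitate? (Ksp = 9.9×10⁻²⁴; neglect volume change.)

2.3×10⁻⁷ M

The threshold for precipitation is Q = Ksp.
Mg₃(PO₄)₂(s) ⇌ 3 Mg²⁺(aq) + 2 PO₄³⁻(aq)
Ksp = [Mg²⁺]^3[PO₄³⁻]^2 = [Mg²⁺]^3(2.8×10⁻²)^2
[Mg²⁺]^3 = 9.9×10⁻²⁴ / (2.8×10⁻²)^2 = 1.3×10⁻²⁰
[Mg²⁺] = 2.3×10⁻⁷ mol L⁻¹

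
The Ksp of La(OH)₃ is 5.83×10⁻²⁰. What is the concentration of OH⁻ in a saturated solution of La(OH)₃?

La(OH)₃(s) ⇌ La³⁺(aq) + 3 OH⁻(aq)
With molar solubility s: [La³⁺] = s, [OH⁻] = 3s.
Ksp = [La³⁺][OH⁻]^3 = s · (3s)^3 = 27s^4 = 5.83×10⁻²⁰
s = 6.82×10⁻⁶ M
[OH⁻] = 3s = 2.05×10⁻⁵ M

2.05×10⁻⁵ M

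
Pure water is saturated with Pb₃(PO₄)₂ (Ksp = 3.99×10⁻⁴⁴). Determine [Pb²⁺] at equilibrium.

2.46×10⁻⁹ M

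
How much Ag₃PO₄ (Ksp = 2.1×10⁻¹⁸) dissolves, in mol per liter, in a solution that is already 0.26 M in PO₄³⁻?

6.7×10⁻⁷ M

Ag₃PO₄(s) ⇌ 3 Ag⁺(aq) + PO₄³⁻(aq)
Let s be the solubility of Ag₃PO₄ here. The common ion gives [PO₄³⁻] ≈ 0.26 M, and [Ag⁺] = 3s.
Ksp = [Ag⁺]^3[PO₄³⁻] = (3s)^3(0.26)
(3s)^3 = 2.1×10⁻¹⁸ / (0.26) = 8.1×10⁻¹⁸
s = 6.7×10⁻⁷ M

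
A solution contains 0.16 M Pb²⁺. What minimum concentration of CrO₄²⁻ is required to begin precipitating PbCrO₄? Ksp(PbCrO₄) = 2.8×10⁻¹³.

1.8×10⁻¹² M

Each salt precipitates once Q = Ksp for that salt.
PbCrO₄(s) ⇌ Pb²⁺(aq) + CrO₄²⁻(aq)
Ksp = [Pb²⁺][CrO₄²⁻] = [CrO₄²⁻](0.16)
[CrO₄²⁻] = 2.8×10⁻¹³ / (0.16) = 1.8×10⁻¹²
[CrO₄²⁻] = 1.8×10⁻¹² M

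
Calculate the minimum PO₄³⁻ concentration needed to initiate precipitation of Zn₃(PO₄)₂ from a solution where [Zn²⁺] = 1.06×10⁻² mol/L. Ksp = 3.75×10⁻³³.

Precipitation of each salt begins when its ion product equals Ksp.
Zn₃(PO₄)₂(s) ⇌ 3 Zn²⁺(aq) + 2 PO₄³⁻(aq)
Ksp = [Zn²⁺]^3[PO₄³⁻]^2 = [PO₄³⁻]^2(1.06×10⁻²)^3
[PO₄³⁻]^2 = 3.75×10⁻³³ / (1.06×10⁻²)^3 = 3.15×10⁻²⁷
[PO₄³⁻] = 5.61×10⁻¹⁴ mol/L

5.61×10⁻¹⁴ M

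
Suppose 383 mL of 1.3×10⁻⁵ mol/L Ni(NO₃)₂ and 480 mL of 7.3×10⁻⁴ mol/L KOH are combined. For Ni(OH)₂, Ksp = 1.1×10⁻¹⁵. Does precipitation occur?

Yes

Total volume after mixing = 383 + 480 = 863 mL.
[Ni²⁺] = (1.3×10⁻⁵)(383)/863 = 5.8×10⁻⁶ mol/L
[OH⁻] = (7.3×10⁻⁴)(480)/863 = 4.1×10⁻⁴ mol/L
Q = [Ni²⁺][OH⁻]^2 = 9.5×10⁻¹³
Because Q > Ksp (9.5×10⁻¹³ vs 1.1×10⁻¹⁵), a precipitate of Ni(OH)₂ forms.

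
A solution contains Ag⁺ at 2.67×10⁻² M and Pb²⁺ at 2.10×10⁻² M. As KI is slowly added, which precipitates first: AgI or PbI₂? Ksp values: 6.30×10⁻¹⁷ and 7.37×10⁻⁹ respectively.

AgI

Precipitation begins when Q = Ksp.
For AgI: [I⁻] = (Ksp/[Ag⁺]) = 2.36×10⁻¹⁵ M
For PbI₂: [I⁻] = (Ksp/[Pb²⁺])^(1/2) = 5.92×10⁻⁴ M
AgI requires the lower [I⁻], so it precipitates first.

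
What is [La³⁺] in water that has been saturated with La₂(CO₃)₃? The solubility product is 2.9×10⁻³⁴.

La₂(CO₃)₃(s) ⇌ 2 La³⁺(aq) + 3 CO₃²⁻(aq)
With molar solubility s: [La³⁺] = 2s, [CO₃²⁻] = 3s.
Ksp = [La³⁺]^2[CO₃²⁻]^3 = (2s)^2 · (3s)^3 = 108s^5 = 2.9×10⁻³⁴
s = 7.7×10⁻⁸ M
[La³⁺] = 2s = 1.5×10⁻⁷ M

1.5×10⁻⁷ M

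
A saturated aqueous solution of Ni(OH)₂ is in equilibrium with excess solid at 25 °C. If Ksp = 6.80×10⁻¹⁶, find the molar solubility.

5.54×10⁻⁶ M

Ni(OH)₂(s) ⇌ Ni²⁺(aq) + 2 OH⁻(aq)
Call the molar solubility s, so that [Ni²⁺] = s and [OH⁻] = 2s.
Ksp = [Ni²⁺][OH⁻]^2 = s · (2s)^2 = 4s^3
4s^3 = 6.80×10⁻¹⁶  ⇒  s^3 = 1.70×10⁻¹⁶
Taking the 3rd root, s = 5.54×10⁻⁶ mol L⁻¹.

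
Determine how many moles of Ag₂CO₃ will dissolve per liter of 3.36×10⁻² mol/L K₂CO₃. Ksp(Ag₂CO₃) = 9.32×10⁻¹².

8.33×10⁻⁶ M

Ag₂CO₃(s) ⇌ 2 Ag⁺(aq) + CO₃²⁻(aq)
Let s be the solubility of Ag₂CO₃ here. The common ion gives [CO₃²⁻] ≈ 3.36×10⁻² mol/L, and [Ag⁺] = 2s.
Ksp = [Ag⁺]^2[CO₃²⁻] = (2s)^2(3.36×10⁻²)
(2s)^2 = 9.32×10⁻¹² / (3.36×10⁻²) = 2.77×10⁻¹⁰
s = 8.33×10⁻⁶ mol/L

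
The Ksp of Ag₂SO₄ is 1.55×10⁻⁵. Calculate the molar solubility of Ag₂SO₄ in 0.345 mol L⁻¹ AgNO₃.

1.30×10⁻⁴ M

Ag₂SO₄(s) ⇌ 2 Ag⁺(aq) + SO₄²⁻(aq)
Ag⁺ is already present at 0.345 mol L⁻¹. If s mol/L of Ag₂SO₄ dissolves, [SO₄²⁻] = s while [Ag⁺] ≈ 0.345 mol L⁻¹.
Ksp = [Ag⁺]^2[SO₄²⁻] = (0.345)^2s
s = 1.55×10⁻⁵ / (0.345)^2 = 1.30×10⁻⁴
s = 1.30×10⁻⁴ mol L⁻¹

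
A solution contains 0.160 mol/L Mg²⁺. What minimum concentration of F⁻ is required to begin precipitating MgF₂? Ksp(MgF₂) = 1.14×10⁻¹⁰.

2.67×10⁻⁵ M

A salt starts to precipitate once the ion product Q reaches its Ksp.
MgF₂(s) ⇌ Mg²⁺(aq) + 2 F⁻(aq)
Ksp = [Mg²⁺][F⁻]^2 = [F⁻]^2(0.160)
[F⁻]^2 = 1.14×10⁻¹⁰ / (0.160) = 7.13×10⁻¹⁰
[F⁻] = 2.67×10⁻⁵ mol/L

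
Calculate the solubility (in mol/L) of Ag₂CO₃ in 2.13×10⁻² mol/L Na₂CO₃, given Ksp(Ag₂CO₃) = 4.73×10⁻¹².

Ag₂CO₃(s) ⇌ 2 Ag⁺(aq) + CO₃²⁻(aq)
CO₃²⁻ is already present at 2.13×10⁻² mol/L. If s mol/L of Ag₂CO₃ dissolves, [Ag⁺] = 2s while [CO₃²⁻] ≈ 2.13×10⁻² mol/L.
Ksp = [Ag⁺]^2[CO₃²⁻] = (2s)^2(2.13×10⁻²)
(2s)^2 = 4.73×10⁻¹² / (2.13×10⁻²) = 2.22×10⁻¹⁰
s = 7.45×10⁻⁶ mol/L

7.45×10⁻⁶ M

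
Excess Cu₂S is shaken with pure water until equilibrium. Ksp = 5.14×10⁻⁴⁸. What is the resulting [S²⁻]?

Cu₂S(s) ⇌ 2 Cu⁺(aq) + S²⁻(aq)
With molar solubility s: [Cu⁺] = 2s, [S²⁻] = s.
Ksp = [Cu⁺]^2[S²⁻] = (2s)^2 · s = 4s^3 = 5.14×10⁻⁴⁸
s = 1.09×10⁻¹⁶ M
[S²⁻] = s = 1.09×10⁻¹⁶ M

1.09×10⁻¹⁶ M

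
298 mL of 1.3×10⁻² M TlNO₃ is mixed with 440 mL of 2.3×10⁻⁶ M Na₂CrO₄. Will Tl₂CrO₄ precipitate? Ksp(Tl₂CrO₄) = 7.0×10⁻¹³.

Yes

Total volume after mixing = 298 + 440 = 738 mL.
[Tl⁺] = (1.3×10⁻²)(298)/738 = 5.2×10⁻³ M
[CrO₄²⁻] = (2.3×10⁻⁶)(440)/738 = 1.4×10⁻⁶ M
Q = [Tl⁺]^2[CrO₄²⁻] = 3.8×10⁻¹¹
Q = 3.8×10⁻¹¹ > Ksp = 7.0×10⁻¹³, so the solution is supersaturated and Tl₂CrO₄ precipitates.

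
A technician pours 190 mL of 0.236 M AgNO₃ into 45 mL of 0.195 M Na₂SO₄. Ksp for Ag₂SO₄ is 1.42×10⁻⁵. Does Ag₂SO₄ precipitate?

Yes

The combined volume is 235 mL.
[Ag⁺] = (0.236)(190)/235 = 0.191 M
[SO₄²⁻] = (0.195)(45)/235 = 3.73×10⁻² M
Q = [Ag⁺]^2[SO₄²⁻] = 1.36×10⁻³
Because Q > Ksp (1.36×10⁻³ vs 1.42×10⁻⁵), a precipitate of Ag₂SO₄ forms.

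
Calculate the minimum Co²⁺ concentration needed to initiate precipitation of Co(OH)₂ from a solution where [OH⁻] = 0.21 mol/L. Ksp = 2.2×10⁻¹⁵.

The threshold for precipitation is Q = Ksp.
Co(OH)₂(s) ⇌ Co²⁺(aq) + 2 OH⁻(aq)
Ksp = [Co²⁺][OH⁻]^2 = [Co²⁺](0.21)^2
[Co²⁺] = 2.2×10⁻¹⁵ / (0.21)^2 = 5.0×10⁻¹⁴
[Co²⁺] = 5.0×10⁻¹⁴ mol/L

5.0×10⁻¹⁴ M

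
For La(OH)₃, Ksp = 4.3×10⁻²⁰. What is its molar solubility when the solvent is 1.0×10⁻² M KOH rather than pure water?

4.3×10⁻¹⁴ M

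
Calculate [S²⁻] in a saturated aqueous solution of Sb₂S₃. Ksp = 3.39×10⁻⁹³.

Sb₂S₃(s) ⇌ 2 Sb³⁺(aq) + 3 S²⁻(aq)
Call the molar solubility s, so that [Sb³⁺] = 2s and [S²⁻] = 3s.
Ksp = [Sb³⁺]^2[S²⁻]^3 = (2s)^2 · (3s)^3 = 108s^5 = 3.39×10⁻⁹³
s = 1.26×10⁻¹⁹ mol L⁻¹
[S²⁻] = 3s = 3.77×10⁻¹⁹ mol L⁻¹

3.77×10⁻¹⁹ M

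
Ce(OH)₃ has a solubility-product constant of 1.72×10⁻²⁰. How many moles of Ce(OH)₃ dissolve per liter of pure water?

5.02×10⁻⁶ M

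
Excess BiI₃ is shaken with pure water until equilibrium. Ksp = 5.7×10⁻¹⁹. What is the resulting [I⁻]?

BiI₃(s) ⇌ Bi³⁺(aq) + 3 I⁻(aq)
Let s be the molar solubility. Then [Bi³⁺] = s and [I⁻] = 3s.
Ksp = [Bi³⁺][I⁻]^3 = s · (3s)^3 = 27s^4 = 5.7×10⁻¹⁹
s = 1.2×10⁻⁵ mol L⁻¹
[I⁻] = 3s = 3.6×10⁻⁵ mol L⁻¹

3.6×10⁻⁵ M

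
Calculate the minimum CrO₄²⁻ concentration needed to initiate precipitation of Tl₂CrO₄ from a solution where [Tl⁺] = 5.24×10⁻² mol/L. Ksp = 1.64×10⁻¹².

5.97×10⁻¹⁰ M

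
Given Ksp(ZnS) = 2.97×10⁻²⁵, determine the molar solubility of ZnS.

ZnS(s) ⇌ Zn²⁺(aq) + S²⁻(aq)
Call the molar solubility s, so that [Zn²⁺] = s and [S²⁻] = s.
Ksp = [Zn²⁺][S²⁻] = s · s = s^2
s^2 = 2.97×10⁻²⁵
s = 5.45×10⁻¹³ M

5.45×10⁻¹³ M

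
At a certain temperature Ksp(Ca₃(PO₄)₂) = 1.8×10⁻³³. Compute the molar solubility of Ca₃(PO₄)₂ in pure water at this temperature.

1.1×10⁻⁷ M

Ca₃(PO₄)₂(s) ⇌ 3 Ca²⁺(aq) + 2 PO₄³⁻(aq)
With molar solubility s: [Ca²⁺] = 3s, [PO₄³⁻] = 2s.
Ksp = [Ca²⁺]^3[PO₄³⁻]^2 = (3s)^3 · (2s)^2 = 108s^5
108s^5 = 1.8×10⁻³³  ⇒  s^5 = 1.7×10⁻³⁵
Taking the 5th root, s = 1.1×10⁻⁷ M.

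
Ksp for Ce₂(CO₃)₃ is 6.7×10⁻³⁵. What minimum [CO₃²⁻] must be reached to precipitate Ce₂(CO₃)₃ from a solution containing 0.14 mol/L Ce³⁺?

1.5×10⁻¹¹ M

A salt starts to precipitate once the ion product Q reaches its Ksp.
Ce₂(CO₃)₃(s) ⇌ 2 Ce³⁺(aq) + 3 CO₃²⁻(aq)
Ksp = [Ce³⁺]^2[CO₃²⁻]^3 = [CO₃²⁻]^3(0.14)^2
[CO₃²⁻]^3 = 6.7×10⁻³⁵ / (0.14)^2 = 3.4×10⁻³³
[CO₃²⁻] = 1.5×10⁻¹¹ mol/L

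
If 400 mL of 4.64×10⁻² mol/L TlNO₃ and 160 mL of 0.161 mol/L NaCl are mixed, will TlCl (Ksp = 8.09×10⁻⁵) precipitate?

Yes

The combined volume is 560 mL.
[Tl⁺] = (4.64×10⁻²)(400)/560 = 3.31×10⁻² mol/L
[Cl⁻] = (0.161)(160)/560 = 4.60×10⁻² mol/L
Q = [Tl⁺][Cl⁻] = 1.52×10⁻³
Because Q > Ksp (1.52×10⁻³ vs 8.09×10⁻⁵), a precipitate of TlCl forms.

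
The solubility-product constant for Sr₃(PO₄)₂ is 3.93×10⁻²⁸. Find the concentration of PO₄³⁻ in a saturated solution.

Sr₃(PO₄)₂(s) ⇌ 3 Sr²⁺(aq) + 2 PO₄³⁻(aq)
With molar solubility s: [Sr²⁺] = 3s, [PO₄³⁻] = 2s.
Ksp = [Sr²⁺]^3[PO₄³⁻]^2 = (3s)^3 · (2s)^2 = 108s^5 = 3.93×10⁻²⁸
s = 1.29×10⁻⁶ M
[PO₄³⁻] = 2s = 2.59×10⁻⁶ M

2.59×10⁻⁶ M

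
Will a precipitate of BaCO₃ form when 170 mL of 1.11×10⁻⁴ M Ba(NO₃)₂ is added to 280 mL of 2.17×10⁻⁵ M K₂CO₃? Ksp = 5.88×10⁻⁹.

No

The combined volume is 450 mL.
[Ba²⁺] = (1.11×10⁻⁴)(170)/450 = 4.19×10⁻⁵ M
[CO₃²⁻] = (2.17×10⁻⁵)(280)/450 = 1.35×10⁻⁵ M
Q = [Ba²⁺][CO₃²⁻] = 5.66×10⁻¹⁰
Q < Ksp (5.66×10⁻¹⁰ vs 5.88×10⁻⁹); the solution remains unsaturated and no precipitate forms.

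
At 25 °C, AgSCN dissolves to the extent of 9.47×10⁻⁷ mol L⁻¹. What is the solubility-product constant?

AgSCN(s) ⇌ Ag⁺(aq) + SCN⁻(aq)
For each mole of AgSCN that dissolves per liter, [Ag⁺] = s and [SCN⁻] = s; let s denote this solubility.
Ksp = [Ag⁺][SCN⁻] = s · s = s^2
Ksp = (9.47×10⁻⁷)^2 = 8.97×10⁻¹³

Ksp = 8.97×10⁻¹³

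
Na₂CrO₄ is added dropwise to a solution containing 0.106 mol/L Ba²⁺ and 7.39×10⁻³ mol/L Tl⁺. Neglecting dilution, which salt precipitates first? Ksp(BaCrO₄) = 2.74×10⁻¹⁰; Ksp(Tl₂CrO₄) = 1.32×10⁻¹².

BaCrO₄

A salt starts to precipitate once the ion product Q reaches its Ksp.
For BaCrO₄: [CrO₄²⁻] = (Ksp/[Ba²⁺]) = 2.58×10⁻⁹ mol/L
For Tl₂CrO₄: [CrO₄²⁻] = (Ksp/[Tl⁺]^2) = 2.42×10⁻⁸ mol/L
BaCrO₄ requires the lower [CrO₄²⁻], so it precipitates first.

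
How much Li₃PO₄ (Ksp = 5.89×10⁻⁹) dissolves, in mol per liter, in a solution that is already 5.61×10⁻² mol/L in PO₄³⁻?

Li₃PO₄(s) ⇌ 3 Li⁺(aq) + PO₄³⁻(aq)
PO₄³⁻ is already present at 5.61×10⁻² mol/L. If s mol/L of Li₃PO₄ dissolves, [Li⁺] = 3s while [PO₄³⁻] ≈ 5.61×10⁻² mol/L.
Ksp = [Li⁺]^3[PO₄³⁻] = (3s)^3(5.61×10⁻²)
(3s)^3 = 5.89×10⁻⁹ / (5.61×10⁻²) = 1.05×10⁻⁷
s = 1.57×10⁻³ mol/L

1.57×10⁻³ M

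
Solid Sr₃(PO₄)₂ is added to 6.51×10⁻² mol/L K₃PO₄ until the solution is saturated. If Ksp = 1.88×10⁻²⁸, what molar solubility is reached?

Sr₃(PO₄)₂(s) ⇌ 3 Sr²⁺(aq) + 2 PO₄³⁻(aq)
The solution already contains PO₄³⁻ at 6.51×10⁻² mol/L. Let s be the molar solubility of Sr₃(PO₄)₂.
[PO₄³⁻] ≈ 6.51×10⁻² mol/L (common ion dominates); [Sr²⁺] = 3s.
Ksp = [Sr²⁺]^3[PO₄³⁻]^2 = (3s)^3(6.51×10⁻²)^2
(3s)^3 = 1.88×10⁻²⁸ / (6.51×10⁻²)^2 = 4.44×10⁻²⁶
s = 1.18×10⁻⁹ mol/L

1.18×10⁻⁹ M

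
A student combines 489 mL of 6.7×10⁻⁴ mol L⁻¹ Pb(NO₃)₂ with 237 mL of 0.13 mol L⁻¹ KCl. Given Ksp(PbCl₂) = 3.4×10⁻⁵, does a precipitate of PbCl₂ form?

The combined volume is 726 mL.
[Pb²⁺] = (6.7×10⁻⁴)(489)/726 = 4.5×10⁻⁴ mol L⁻¹
[Cl⁻] = (0.13)(237)/726 = 4.2×10⁻² mol L⁻¹
Q = [Pb²⁺][Cl⁻]^2 = 8.1×10⁻⁷
Q = 8.1×10⁻⁷ < Ksp = 3.4×10⁻⁵, so the solution is unsaturated and no precipitate forms.

No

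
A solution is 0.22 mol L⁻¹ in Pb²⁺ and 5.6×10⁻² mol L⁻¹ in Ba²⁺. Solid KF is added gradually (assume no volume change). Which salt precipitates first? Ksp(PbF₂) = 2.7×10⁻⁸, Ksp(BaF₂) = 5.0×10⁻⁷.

Precipitation of each salt begins when its ion product equals Ksp.
For PbF₂: [F⁻] = (Ksp/[Pb²⁺])^(1/2) = 3.5×10⁻⁴ mol L⁻¹
For BaF₂: [F⁻] = (Ksp/[Ba²⁺])^(1/2) = 3.0×10⁻³ mol L⁻¹
The smaller threshold [F⁻] is reached first, so PbF₂ precipitates first.

PbF₂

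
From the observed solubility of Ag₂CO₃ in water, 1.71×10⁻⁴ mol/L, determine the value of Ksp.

Ksp = 2.00×10⁻¹¹

Ag₂CO₃(s) ⇌ 2 Ag⁺(aq) + CO₃²⁻(aq)
Call the molar solubility s, so that [Ag⁺] = 2s and [CO₃²⁻] = s.
Ksp = [Ag⁺]^2[CO₃²⁻] = (2s)^2 · s = 4s^3
Ksp = 4 × (1.71×10⁻⁴)^3 = 2.00×10⁻¹¹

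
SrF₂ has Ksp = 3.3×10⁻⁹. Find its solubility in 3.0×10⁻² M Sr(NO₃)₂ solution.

1.7×10⁻⁴ M

SrF₂(s) ⇌ Sr²⁺(aq) + 2 F⁻(aq)
With Sr²⁺ already at 3.0×10⁻² M and s small, take [Sr²⁺] ≈ 3.0×10⁻² M and [F⁻] = 2s.
Ksp = [Sr²⁺][F⁻]^2 = (3.0×10⁻²)(2s)^2
(2s)^2 = 3.3×10⁻⁹ / (3.0×10⁻²) = 1.1×10⁻⁷
s = 1.7×10⁻⁴ M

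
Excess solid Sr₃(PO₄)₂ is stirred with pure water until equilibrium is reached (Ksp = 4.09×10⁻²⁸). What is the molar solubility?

1.31×10⁻⁶ M

Sr₃(PO₄)₂(s) ⇌ 3 Sr²⁺(aq) + 2 PO₄³⁻(aq)
For each mole of Sr₃(PO₄)₂ that dissolves per liter, [Sr²⁺] = 3s and [PO₄³⁻] = 2s; let s denote this solubility.
Ksp = [Sr²⁺]^3[PO₄³⁻]^2 = (3s)^3 · (2s)^2 = 108s^5
108s^5 = 4.09×10⁻²⁸  ⇒  s^5 = 3.79×10⁻³⁰
s = 1.31×10⁻⁶ M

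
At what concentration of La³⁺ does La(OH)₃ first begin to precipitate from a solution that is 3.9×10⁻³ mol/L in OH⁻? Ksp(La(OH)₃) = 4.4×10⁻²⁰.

Each salt precipitates once Q = Ksp for that salt.
La(OH)₃(s) ⇌ La³⁺(aq) + 3 OH⁻(aq)
Ksp = [La³⁺][OH⁻]^3 = [La³⁺](3.9×10⁻³)^3
[La³⁺] = 4.4×10⁻²⁰ / (3.9×10⁻³)^3 = 7.4×10⁻¹³
[La³⁺] = 7.4×10⁻¹³ mol/L

7.4×10⁻¹³ M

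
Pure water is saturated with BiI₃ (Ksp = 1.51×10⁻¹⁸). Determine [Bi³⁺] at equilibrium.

BiI₃(s) ⇌ Bi³⁺(aq) + 3 I⁻(aq)
Let s be the molar solubility. Then [Bi³⁺] = s and [I⁻] = 3s.
Ksp = [Bi³⁺][I⁻]^3 = s · (3s)^3 = 27s^4 = 1.51×10⁻¹⁸
s = 1.54×10⁻⁵ M
[Bi³⁺] = s = 1.54×10⁻⁵ M

1.54×10⁻⁵ M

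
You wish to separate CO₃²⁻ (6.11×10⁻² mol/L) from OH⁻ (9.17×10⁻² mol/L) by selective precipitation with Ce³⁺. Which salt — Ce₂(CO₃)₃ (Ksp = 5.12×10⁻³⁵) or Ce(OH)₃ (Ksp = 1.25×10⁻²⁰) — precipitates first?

Ce(OH)₃

The threshold for precipitation is Q = Ksp.
For Ce₂(CO₃)₃: [Ce³⁺] = (Ksp/[CO₃²⁻]^3)^(1/2) = 4.74×10⁻¹⁶ mol/L
For Ce(OH)₃: [Ce³⁺] = (Ksp/[OH⁻]^3) = 1.62×10⁻¹⁷ mol/L
Since Ce(OH)₃ needs less Ce³⁺ to reach saturation, it precipitates first.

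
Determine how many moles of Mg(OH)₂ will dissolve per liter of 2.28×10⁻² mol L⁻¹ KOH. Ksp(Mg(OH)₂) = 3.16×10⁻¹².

Mg(OH)₂(s) ⇌ Mg²⁺(aq) + 2 OH⁻(aq)
With OH⁻ already at 2.28×10⁻² mol L⁻¹ and s small, take [OH⁻] ≈ 2.28×10⁻² mol L⁻¹ and [Mg²⁺] = s.
Ksp = [Mg²⁺][OH⁻]^2 = s(2.28×10⁻²)^2
s = 3.16×10⁻¹² / (2.28×10⁻²)^2 = 6.08×10⁻⁹
s = 6.08×10⁻⁹ mol L⁻¹

6.08×10⁻⁹ M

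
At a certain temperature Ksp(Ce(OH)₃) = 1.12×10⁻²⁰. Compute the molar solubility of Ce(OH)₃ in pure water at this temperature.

4.51×10⁻⁶ M

Ce(OH)₃(s) ⇌ Ce³⁺(aq) + 3 OH⁻(aq)
Let s be the molar solubility. Then [Ce³⁺] = s and [OH⁻] = 3s.
Ksp = [Ce³⁺][OH⁻]^3 = s · (3s)^3 = 27s^4
27s^4 = 1.12×10⁻²⁰  ⇒  s^4 = 4.15×10⁻²²
Taking the 4th root, s = 4.51×10⁻⁶ M.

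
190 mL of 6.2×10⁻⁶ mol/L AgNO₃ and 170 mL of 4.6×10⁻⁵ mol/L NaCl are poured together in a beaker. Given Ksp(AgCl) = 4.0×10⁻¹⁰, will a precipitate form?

Total volume after mixing = 190 + 170 = 360 mL.
[Ag⁺] = (6.2×10⁻⁶)(190)/360 = 3.3×10⁻⁶ mol/L
[Cl⁻] = (4.6×10⁻⁵)(170)/360 = 2.2×10⁻⁵ mol/L
Q = [Ag⁺][Cl⁻] = 7.1×10⁻¹¹
Q < Ksp (7.1×10⁻¹¹ vs 4.0×10⁻¹⁰); the solution remains unsaturated and no precipitate forms.

No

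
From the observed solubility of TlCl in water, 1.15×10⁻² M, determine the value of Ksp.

Ksp = 1.32×10⁻⁴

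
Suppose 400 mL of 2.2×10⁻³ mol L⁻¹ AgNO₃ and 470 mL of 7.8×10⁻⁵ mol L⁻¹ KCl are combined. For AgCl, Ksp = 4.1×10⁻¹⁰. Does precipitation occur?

Yes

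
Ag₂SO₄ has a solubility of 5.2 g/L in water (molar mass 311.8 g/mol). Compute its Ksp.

Convert to molarity: s = 5.2 / 311.8 = 1.668×10⁻² mol/L
Ag₂SO₄(s) ⇌ 2 Ag⁺(aq) + SO₄²⁻(aq)
If s mol/L of Ag₂SO₄ dissolves, [Ag⁺] = 2s and [SO₄²⁻] = s.
Ksp = [Ag⁺]^2[SO₄²⁻] = (2s)^2 · s = 4s^3
Ksp = 4 × (1.668×10⁻²)^3 = 1.9×10⁻⁵

Ksp = 1.9×10⁻⁵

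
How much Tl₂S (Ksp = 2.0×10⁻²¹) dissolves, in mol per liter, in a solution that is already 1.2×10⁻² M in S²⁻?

Tl₂S(s) ⇌ 2 Tl⁺(aq) + S²⁻(aq)
With S²⁻ already at 1.2×10⁻² M and s small, take [S²⁻] ≈ 1.2×10⁻² M and [Tl⁺] = 2s.
Ksp = [Tl⁺]^2[S²⁻] = (2s)^2(1.2×10⁻²)
(2s)^2 = 2.0×10⁻²¹ / (1.2×10⁻²) = 1.7×10⁻¹⁹
s = 2.0×10⁻¹⁰ M

2.0×10⁻¹⁰ M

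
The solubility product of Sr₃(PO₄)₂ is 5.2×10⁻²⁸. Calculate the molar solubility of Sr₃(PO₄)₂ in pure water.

Sr₃(PO₄)₂(s) ⇌ 3 Sr²⁺(aq) + 2 PO₄³⁻(aq)
Let s be the molar solubility. Then [Sr²⁺] = 3s and [PO₄³⁻] = 2s.
Ksp = [Sr²⁺]^3[PO₄³⁻]^2 = (3s)^3 · (2s)^2 = 108s^5
108s^5 = 5.2×10⁻²⁸  ⇒  s^5 = 4.8×10⁻³⁰
Taking the 5th root, s = 1.4×10⁻⁶ mol/L.

1.4×10⁻⁶ M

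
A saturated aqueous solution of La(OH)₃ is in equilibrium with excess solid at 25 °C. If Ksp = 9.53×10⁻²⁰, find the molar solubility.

7.71×10⁻⁶ M

La(OH)₃(s) ⇌ La³⁺(aq) + 3 OH⁻(aq)
For each mole of La(OH)₃ that dissolves per liter, [La³⁺] = s and [OH⁻] = 3s; let s denote this solubility.
Ksp = [La³⁺][OH⁻]^3 = s · (3s)^3 = 27s^4
27s^4 = 9.53×10⁻²⁰  ⇒  s^4 = 3.53×10⁻²¹
Taking the 4th root, s = 7.71×10⁻⁶ mol L⁻¹.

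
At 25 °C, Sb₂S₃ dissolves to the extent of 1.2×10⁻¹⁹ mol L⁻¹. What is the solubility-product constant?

Ksp = 2.7×10⁻⁹³

Sb₂S₃(s) ⇌ 2 Sb³⁺(aq) + 3 S²⁻(aq)
If s mol/L of Sb₂S₃ dissolves, [Sb³⁺] = 2s and [S²⁻] = 3s.
Ksp = [Sb³⁺]^2[S²⁻]^3 = (2s)^2 · (3s)^3 = 108s^5
Ksp = 108 × (1.2×10⁻¹⁹)^5 = 2.7×10⁻⁹³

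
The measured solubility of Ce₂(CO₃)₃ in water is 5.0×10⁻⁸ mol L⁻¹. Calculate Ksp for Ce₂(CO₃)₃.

Ce₂(CO₃)₃(s) ⇌ 2 Ce³⁺(aq) + 3 CO₃²⁻(aq)
With molar solubility s: [Ce³⁺] = 2s, [CO₃²⁻] = 3s.
Ksp = [Ce³⁺]^2[CO₃²⁻]^3 = (2s)^2 · (3s)^3 = 108s^5
Ksp = 108 × (5.0×10⁻⁸)^5 = 3.4×10⁻³⁵

Ksp = 3.4×10⁻³⁵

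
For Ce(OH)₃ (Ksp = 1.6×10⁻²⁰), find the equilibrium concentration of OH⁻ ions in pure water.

1.5×10⁻⁵ M

Ce(OH)₃(s) ⇌ Ce³⁺(aq) + 3 OH⁻(aq)
If s mol/L of Ce(OH)₃ dissolves, [Ce³⁺] = s and [OH⁻] = 3s.
Ksp = [Ce³⁺][OH⁻]^3 = s · (3s)^3 = 27s^4 = 1.6×10⁻²⁰
s = 4.9×10⁻⁶ mol L⁻¹
[OH⁻] = 3s = 1.5×10⁻⁵ mol L⁻¹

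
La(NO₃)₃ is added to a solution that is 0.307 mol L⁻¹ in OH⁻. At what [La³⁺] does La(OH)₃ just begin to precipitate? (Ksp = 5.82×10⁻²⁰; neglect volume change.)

2.01×10⁻¹⁸ M

A salt starts to precipitate once the ion product Q reaches its Ksp.
La(OH)₃(s) ⇌ La³⁺(aq) + 3 OH⁻(aq)
Ksp = [La³⁺][OH⁻]^3 = [La³⁺](0.307)^3
[La³⁺] = 5.82×10⁻²⁰ / (0.307)^3 = 2.01×10⁻¹⁸
[La³⁺] = 2.01×10⁻¹⁸ mol L⁻¹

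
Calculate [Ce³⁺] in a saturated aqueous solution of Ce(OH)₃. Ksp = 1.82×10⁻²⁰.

5.10×10⁻⁶ M

Ce(OH)₃(s) ⇌ Ce³⁺(aq) + 3 OH⁻(aq)
If s mol/L of Ce(OH)₃ dissolves, [Ce³⁺] = s and [OH⁻] = 3s.
Ksp = [Ce³⁺][OH⁻]^3 = s · (3s)^3 = 27s^4 = 1.82×10⁻²⁰
s = 5.10×10⁻⁶ M
[Ce³⁺] = s = 5.10×10⁻⁶ M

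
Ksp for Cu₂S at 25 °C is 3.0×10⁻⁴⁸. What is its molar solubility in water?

Cu₂S(s) ⇌ 2 Cu⁺(aq) + S²⁻(aq)
For each mole of Cu₂S that dissolves per liter, [Cu⁺] = 2s and [S²⁻] = s; let s denote this solubility.
Ksp = [Cu⁺]^2[S²⁻] = (2s)^2 · s = 4s^3
4s^3 = 3.0×10⁻⁴⁸  ⇒  s^3 = 7.5×10⁻⁴⁹
Taking the 3rd root, s = 9.1×10⁻¹⁷ mol/L.

9.1×10⁻¹⁷ M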